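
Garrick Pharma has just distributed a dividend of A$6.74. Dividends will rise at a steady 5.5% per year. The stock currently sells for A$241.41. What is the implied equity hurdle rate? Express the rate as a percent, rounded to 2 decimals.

8.45%

Rearranging the constant-growth DDM: r = D₁/P₀ + g.
D₁ = 6.74 × (1 + 0.055) = 7.1107.
r = 7.1107 / 241.41 + 0.055 = 0.02945 + 0.055 = 0.08445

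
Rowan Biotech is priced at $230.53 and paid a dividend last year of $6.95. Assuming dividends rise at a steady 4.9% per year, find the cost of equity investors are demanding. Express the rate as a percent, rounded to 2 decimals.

8.06%

Rearranging the constant-growth DDM: r = D₁/P₀ + g.
D₁ = 6.95 × (1 + 0.049) = 7.2905.
r = 7.2905 / 230.53 + 0.049 = 0.03163 + 0.049 = 0.08063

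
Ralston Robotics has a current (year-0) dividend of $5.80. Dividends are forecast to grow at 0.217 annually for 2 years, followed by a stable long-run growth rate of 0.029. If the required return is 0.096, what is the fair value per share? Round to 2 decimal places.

Two-stage DDM. Project D₁…D_2 at 0.217, terminal growth 0.029, discount at r = 0.096.
D_1 = 7.0586
D_2 = 8.5903
Terminal value at t=2: TV = D_3/(r−g) = 8.8394/(0.096−0.029) = 131.9319
P₀ = 7.0586/(1+0.096)^1 + 8.5903/(1+0.096)^2 + 131.9319/(1+0.096)^2 = 123.4236

$123.42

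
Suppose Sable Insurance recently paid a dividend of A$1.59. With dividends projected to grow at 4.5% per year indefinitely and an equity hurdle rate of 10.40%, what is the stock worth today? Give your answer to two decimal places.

A$28.16

Gordon growth model: P₀ = D₁/(r − g). D₁ = 1.59 × (1 + 0.045) = 1.6615.
P₀ = 1.6615 / (0.104 − 0.045) = 1.6615 / 0.059 = 28.1619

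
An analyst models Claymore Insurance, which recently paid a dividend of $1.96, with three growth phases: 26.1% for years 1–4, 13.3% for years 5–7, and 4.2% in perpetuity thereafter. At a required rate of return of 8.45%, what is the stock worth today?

Three-stage DDM. Project D₁…D_7; terminal Gordon value at t=7 with g = 0.042; discount at r = 0.0845.
D_1 = 2.4716
D_2 = 3.1166
D_3 = 3.9301
D_4 = 4.9558
D_5 = 5.6150
D_6 = 6.3617
D_7 = 7.2079
TV_7 = 7.5106/(0.0845−0.042) = 176.7197
P₀ = Σ Dₜ/(1+r)ᵗ + TV_7/(1+r)^7 = 123.4869

$123.49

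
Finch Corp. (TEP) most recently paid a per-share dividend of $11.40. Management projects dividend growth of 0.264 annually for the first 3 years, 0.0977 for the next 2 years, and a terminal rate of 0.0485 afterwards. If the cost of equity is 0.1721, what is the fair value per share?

Three-stage DDM. Project D₁…D_5; terminal Gordon value at t=5 with g = 0.0485; discount at r = 0.1721.
D_1 = 14.4096
D_2 = 18.2137
D_3 = 23.0222
D_4 = 25.2714
D_5 = 27.7404
TV_5 = 29.0859/(0.1721−0.0485) = 235.3225
P₀ = Σ Dₜ/(1+r)ᵗ + TV_5/(1+r)^5 = 172.1534

$172.15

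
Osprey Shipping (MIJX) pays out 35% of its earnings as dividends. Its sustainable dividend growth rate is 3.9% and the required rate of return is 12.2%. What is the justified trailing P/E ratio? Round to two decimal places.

4.38

Justified trailing P/E = b(1+g)/(r−g) = 0.35×(1+0.039)/(0.122−0.039) = 4.3813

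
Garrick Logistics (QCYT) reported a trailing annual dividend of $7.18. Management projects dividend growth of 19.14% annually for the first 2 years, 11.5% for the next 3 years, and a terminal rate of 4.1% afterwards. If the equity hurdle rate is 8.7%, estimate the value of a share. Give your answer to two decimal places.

Three-stage DDM. Project D₁…D_5; terminal Gordon value at t=5 with g = 0.041; discount at r = 0.087.
D_1 = 8.5543
D_2 = 10.1915
D_3 = 11.3636
D_4 = 12.6704
D_5 = 14.1275
TV_5 = 14.7067/(0.087−0.041) = 319.7107
P₀ = Σ Dₜ/(1+r)ᵗ + TV_5/(1+r)^5 = 254.4007

$254.40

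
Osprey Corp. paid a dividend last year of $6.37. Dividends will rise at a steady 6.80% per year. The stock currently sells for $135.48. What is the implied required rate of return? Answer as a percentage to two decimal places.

Rearranging the constant-growth DDM: r = D₁/P₀ + g.
D₁ = 6.37 × (1 + 0.068) = 6.8032.
r = 6.8032 / 135.48 + 0.068 = 0.05022 + 0.068 = 0.11822

11.82%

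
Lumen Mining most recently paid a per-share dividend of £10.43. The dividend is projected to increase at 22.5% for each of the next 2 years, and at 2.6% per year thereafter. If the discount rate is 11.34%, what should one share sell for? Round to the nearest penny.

£172.32

Two-stage DDM. Project D₁…D_2 at 0.225, terminal growth 0.026, discount at r = 0.1134.
D_1 = 12.7767
D_2 = 15.6515
Terminal value at t=2: TV = D_3/(r−g) = 16.0585/(0.1134−0.026) = 183.7352
P₀ = 12.7767/(1+0.1134)^1 + 15.6515/(1+0.1134)^2 + 183.7352/(1+0.1134)^2 = 172.3154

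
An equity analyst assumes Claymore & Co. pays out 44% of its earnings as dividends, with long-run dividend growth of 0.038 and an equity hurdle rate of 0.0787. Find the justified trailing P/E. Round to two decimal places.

11.22

Justified trailing P/E = b(1+g)/(r−g) = 0.44×(1+0.038)/(0.0787−0.038) = 11.2216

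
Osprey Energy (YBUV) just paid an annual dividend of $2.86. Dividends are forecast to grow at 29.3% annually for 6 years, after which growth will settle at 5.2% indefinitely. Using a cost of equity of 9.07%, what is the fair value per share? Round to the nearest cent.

Two-stage DDM. Project D₁…D_6 at 0.293, terminal growth 0.052, discount at r = 0.0907.
D_1 = 3.6980
D_2 = 4.7815
D_3 = 6.1825
D_4 = 7.9939
D_5 = 10.3361
D_6 = 13.3646
Terminal value at t=6: TV = D_7/(r−g) = 14.0596/(0.0907−0.052) = 363.2971
P₀ = 3.6980/(1+0.0907)^1 + 4.7815/(1+0.0907)^2 + 6.1825/(1+0.0907)^3 + 7.9939/(1+0.0907)^4 + 10.3361/(1+0.0907)^5 + 13.3646/(1+0.0907)^6 + 363.2971/(1+0.0907)^6 = 248.2471

$248.25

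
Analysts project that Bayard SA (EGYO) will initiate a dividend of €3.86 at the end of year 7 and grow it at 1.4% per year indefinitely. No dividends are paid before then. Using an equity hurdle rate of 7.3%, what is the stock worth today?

Deferred-dividend DDM. At t=6 the remaining stream is a growing perpetuity with first payment D_7 = 3.86.
V_6 = D_7/(r−g) = 3.86/(0.073−0.014) = 65.4237
P₀ = V_6/(1+r)^6 = 65.4237/(1+0.073)^6 = 42.8684

€42.87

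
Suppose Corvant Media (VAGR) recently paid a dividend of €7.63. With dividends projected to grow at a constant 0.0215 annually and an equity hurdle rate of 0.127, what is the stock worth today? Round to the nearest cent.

Gordon growth model: P₀ = D₁/(r − g). D₁ = 7.63 × (1 + 0.0215) = 7.7940.
P₀ = 7.7940 / (0.127 − 0.0215) = 7.7940 / 0.1055 = 73.8772

€73.88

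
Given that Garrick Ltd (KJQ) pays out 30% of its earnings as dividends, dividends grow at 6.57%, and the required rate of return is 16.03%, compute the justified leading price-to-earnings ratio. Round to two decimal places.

Justified leading P/E = b/(r−g) = 0.30/(0.1603−0.0657) = 3.1712

3.17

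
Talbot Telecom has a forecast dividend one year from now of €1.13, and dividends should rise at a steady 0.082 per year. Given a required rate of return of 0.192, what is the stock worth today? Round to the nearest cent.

€10.27

Gordon growth model: P₀ = D₁/(r − g), with D₁ = 1.13 given directly.
P₀ = 1.1300 / (0.192 − 0.082) = 1.1300 / 0.11 = 10.2727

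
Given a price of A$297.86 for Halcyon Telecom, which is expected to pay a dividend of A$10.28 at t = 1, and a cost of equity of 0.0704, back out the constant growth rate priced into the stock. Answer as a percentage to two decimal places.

3.59%

From P₀ = D₁/(r − g), the implied growth is g = r − D₁/P₀.
g = 0.0704 − 10.28/297.86 = 0.0704 − 0.03451 = 0.03589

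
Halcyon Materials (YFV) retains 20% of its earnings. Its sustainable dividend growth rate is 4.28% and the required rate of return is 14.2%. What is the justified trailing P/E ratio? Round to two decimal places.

Payout ratio b = 1 − 0.20 = 0.80.
Justified trailing P/E = b(1+g)/(r−g) = 0.80×(1+0.0428)/(0.142−0.0428) = 8.4097

8.41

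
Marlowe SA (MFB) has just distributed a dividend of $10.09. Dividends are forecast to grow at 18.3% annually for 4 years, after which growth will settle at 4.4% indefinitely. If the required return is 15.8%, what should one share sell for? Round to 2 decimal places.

Two-stage DDM. Project D₁…D_4 at 0.183, terminal growth 0.044, discount at r = 0.158.
D_1 = 11.9365
D_2 = 14.1208
D_3 = 16.7050
D_4 = 19.7620
Terminal value at t=4: TV = D_5/(r−g) = 20.6315/(0.158−0.044) = 180.9780
P₀ = 11.9365/(1+0.158)^1 + 14.1208/(1+0.158)^2 + 16.7050/(1+0.158)^3 + 19.7620/(1+0.158)^4 + 180.9780/(1+0.158)^4 = 143.2307

$143.23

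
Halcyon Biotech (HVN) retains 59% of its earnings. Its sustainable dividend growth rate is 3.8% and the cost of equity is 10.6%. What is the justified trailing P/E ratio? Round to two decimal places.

Payout ratio b = 1 − 0.59 = 0.41.
Justified trailing P/E = b(1+g)/(r−g) = 0.41×(1+0.038)/(0.106−0.038) = 6.2585

6.26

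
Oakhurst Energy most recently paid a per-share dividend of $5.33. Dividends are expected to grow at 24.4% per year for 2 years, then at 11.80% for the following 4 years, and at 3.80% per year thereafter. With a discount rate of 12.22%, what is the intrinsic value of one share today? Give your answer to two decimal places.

Three-stage DDM. Project D₁…D_6; terminal Gordon value at t=6 with g = 0.038; discount at r = 0.1222.
D_1 = 6.6305
D_2 = 8.2484
D_3 = 9.2217
D_4 = 10.3098
D_5 = 11.5264
D_6 = 12.8865
TV_6 = 13.3762/(0.1222−0.038) = 158.8622
P₀ = Σ Dₜ/(1+r)ᵗ + TV_6/(1+r)^6 = 117.9557

$117.96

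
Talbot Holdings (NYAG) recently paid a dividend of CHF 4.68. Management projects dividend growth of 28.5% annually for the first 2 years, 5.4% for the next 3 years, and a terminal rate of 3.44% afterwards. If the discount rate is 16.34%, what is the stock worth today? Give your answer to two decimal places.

Three-stage DDM. Project D₁…D_5; terminal Gordon value at t=5 with g = 0.0344; discount at r = 0.1634.
D_1 = 6.0138
D_2 = 7.7277
D_3 = 8.1450
D_4 = 8.5849
D_5 = 9.0484
TV_5 = 9.3597/(0.1634−0.0344) = 72.5559
P₀ = Σ Dₜ/(1+r)ᵗ + TV_5/(1+r)^5 = 59.0258

CHF 59.03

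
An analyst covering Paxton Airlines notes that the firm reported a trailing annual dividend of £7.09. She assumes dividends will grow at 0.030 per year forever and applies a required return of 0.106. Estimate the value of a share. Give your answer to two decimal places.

£96.09

Gordon growth model: P₀ = D₁/(r − g). D₁ = 7.09 × (1 + 0.03) = 7.3027.
P₀ = 7.3027 / (0.106 − 0.03) = 7.3027 / 0.076 = 96.0882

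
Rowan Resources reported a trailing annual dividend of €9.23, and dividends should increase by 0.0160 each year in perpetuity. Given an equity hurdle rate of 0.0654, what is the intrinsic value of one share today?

€189.83

Gordon growth model: P₀ = D₁/(r − g). D₁ = 9.23 × (1 + 0.016) = 9.3777.
P₀ = 9.3777 / (0.0654 − 0.016) = 9.3777 / 0.0494 = 189.8316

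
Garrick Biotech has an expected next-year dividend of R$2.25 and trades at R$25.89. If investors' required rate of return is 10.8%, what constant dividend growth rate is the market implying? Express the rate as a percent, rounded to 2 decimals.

2.11%

From P₀ = D₁/(r − g), the implied growth is g = r − D₁/P₀.
g = 0.108 − 2.25/25.89 = 0.108 − 0.08691 = 0.02109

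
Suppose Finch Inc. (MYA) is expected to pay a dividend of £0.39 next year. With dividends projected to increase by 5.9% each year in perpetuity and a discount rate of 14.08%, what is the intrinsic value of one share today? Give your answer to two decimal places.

Gordon growth model: P₀ = D₁/(r − g), with D₁ = 0.39 given directly.
P₀ = 0.3900 / (0.1408 − 0.059) = 0.3900 / 0.0818 = 4.7677

£4.77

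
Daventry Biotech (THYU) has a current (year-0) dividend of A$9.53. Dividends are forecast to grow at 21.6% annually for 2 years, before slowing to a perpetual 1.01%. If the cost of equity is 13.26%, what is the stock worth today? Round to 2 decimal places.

A$111.80

Two-stage DDM. Project D₁…D_2 at 0.216, terminal growth 0.0101, discount at r = 0.1326.
D_1 = 11.5885
D_2 = 14.0916
Terminal value at t=2: TV = D_3/(r−g) = 14.2339/(0.1326−0.0101) = 116.1952
P₀ = 11.5885/(1+0.1326)^1 + 14.0916/(1+0.1326)^2 + 116.1952/(1+0.1326)^2 = 111.7975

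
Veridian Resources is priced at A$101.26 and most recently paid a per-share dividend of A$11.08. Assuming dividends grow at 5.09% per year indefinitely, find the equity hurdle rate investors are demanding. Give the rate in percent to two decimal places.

Rearranging the constant-growth DDM: r = D₁/P₀ + g.
D₁ = 11.08 × (1 + 0.0509) = 11.6440.
r = 11.6440 / 101.26 + 0.0509 = 0.11499 + 0.0509 = 0.16589

16.59%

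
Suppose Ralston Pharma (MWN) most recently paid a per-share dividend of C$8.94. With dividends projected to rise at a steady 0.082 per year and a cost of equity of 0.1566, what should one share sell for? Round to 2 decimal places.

C$129.67

Gordon growth model: P₀ = D₁/(r − g). D₁ = 8.94 × (1 + 0.082) = 9.6731.
P₀ = 9.6731 / (0.1566 − 0.082) = 9.6731 / 0.0746 = 129.6660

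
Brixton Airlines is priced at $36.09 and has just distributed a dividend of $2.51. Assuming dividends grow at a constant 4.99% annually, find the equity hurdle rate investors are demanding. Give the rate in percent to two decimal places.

Rearranging the constant-growth DDM: r = D₁/P₀ + g.
D₁ = 2.51 × (1 + 0.0499) = 2.6352.
r = 2.6352 / 36.09 + 0.0499 = 0.07302 + 0.0499 = 0.12292

12.29%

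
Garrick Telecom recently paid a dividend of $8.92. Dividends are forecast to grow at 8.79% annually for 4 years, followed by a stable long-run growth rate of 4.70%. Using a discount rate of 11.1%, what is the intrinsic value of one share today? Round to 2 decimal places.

Two-stage DDM. Project D₁…D_4 at 0.0879, terminal growth 0.047, discount at r = 0.111.
D_1 = 9.7041
D_2 = 10.5571
D_3 = 11.4850
D_4 = 12.4946
Terminal value at t=4: TV = D_5/(r−g) = 13.0818/(0.111−0.047) = 204.4031
P₀ = 9.7041/(1+0.111)^1 + 10.5571/(1+0.111)^2 + 11.4850/(1+0.111)^3 + 12.4946/(1+0.111)^4 + 204.4031/(1+0.111)^4 = 168.0260

$168.03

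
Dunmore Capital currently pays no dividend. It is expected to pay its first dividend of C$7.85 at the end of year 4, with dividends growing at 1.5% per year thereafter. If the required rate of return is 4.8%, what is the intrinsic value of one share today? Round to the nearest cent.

C$206.67

Deferred-dividend DDM. At t=3 the remaining stream is a growing perpetuity with first payment D_4 = 7.85.
V_3 = D_4/(r−g) = 7.85/(0.048−0.015) = 237.8788
P₀ = V_3/(1+r)^3 = 237.8788/(1+0.048)^3 = 206.6673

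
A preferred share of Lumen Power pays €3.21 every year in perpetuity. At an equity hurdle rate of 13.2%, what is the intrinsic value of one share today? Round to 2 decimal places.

€24.32

Zero-growth DDM (perpetuity): P₀ = D/r = 3.21 / 0.132 = 24.3182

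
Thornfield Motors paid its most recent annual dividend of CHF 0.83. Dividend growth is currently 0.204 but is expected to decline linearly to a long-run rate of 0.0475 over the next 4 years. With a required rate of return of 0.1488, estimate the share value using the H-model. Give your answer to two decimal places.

CHF 11.15

H-model: P₀ = D₀[(1+g_L) + H(g_S−g_L)]/(r−g_L), with H = 4/2 = 2.
P₀ = 0.83 × [(1+0.0475) + 2×(0.204−0.0475)] / (0.1488−0.0475)
   = 0.83 × 1.3605 / 0.1013 = 11.1472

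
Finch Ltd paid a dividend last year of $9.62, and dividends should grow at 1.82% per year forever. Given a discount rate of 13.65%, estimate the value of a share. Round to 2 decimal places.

Gordon growth model: P₀ = D₁/(r − g). D₁ = 9.62 × (1 + 0.0182) = 9.7951.
P₀ = 9.7951 / (0.1365 − 0.0182) = 9.7951 / 0.1183 = 82.7987

$82.80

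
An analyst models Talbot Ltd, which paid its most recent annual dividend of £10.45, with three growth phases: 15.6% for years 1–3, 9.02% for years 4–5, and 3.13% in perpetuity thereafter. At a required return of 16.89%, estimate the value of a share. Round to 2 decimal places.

£114.78

Three-stage DDM. Project D₁…D_5; terminal Gordon value at t=5 with g = 0.0313; discount at r = 0.1689.
D_1 = 12.0802
D_2 = 13.9647
D_3 = 16.1432
D_4 = 17.5993
D_5 = 19.1868
TV_5 = 19.7873/(0.1689−0.0313) = 143.8033
P₀ = Σ Dₜ/(1+r)ᵗ + TV_5/(1+r)^5 = 114.7824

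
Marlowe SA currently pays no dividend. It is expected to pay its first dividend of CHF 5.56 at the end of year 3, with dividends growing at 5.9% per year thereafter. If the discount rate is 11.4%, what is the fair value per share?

CHF 81.46

Deferred-dividend DDM. At t=2 the remaining stream is a growing perpetuity with first payment D_3 = 5.56.
V_2 = D_3/(r−g) = 5.56/(0.114−0.059) = 101.0909
P₀ = V_2/(1+r)^2 = 101.0909/(1+0.114)^2 = 81.4595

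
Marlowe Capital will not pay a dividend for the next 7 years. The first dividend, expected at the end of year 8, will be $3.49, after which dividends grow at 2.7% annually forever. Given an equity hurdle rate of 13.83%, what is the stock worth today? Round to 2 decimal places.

$12.66

Deferred-dividend DDM. At t=7 the remaining stream is a growing perpetuity with first payment D_8 = 3.49.
V_7 = D_8/(r−g) = 3.49/(0.1383−0.027) = 31.3567
P₀ = V_7/(1+r)^7 = 31.3567/(1+0.1383)^7 = 12.6629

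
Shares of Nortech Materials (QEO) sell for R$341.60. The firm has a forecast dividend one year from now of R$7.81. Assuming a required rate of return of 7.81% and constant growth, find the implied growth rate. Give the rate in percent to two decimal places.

5.52%

From P₀ = D₁/(r − g), the implied growth is g = r − D₁/P₀.
g = 0.0781 − 7.81/341.60 = 0.0781 − 0.02286 = 0.05524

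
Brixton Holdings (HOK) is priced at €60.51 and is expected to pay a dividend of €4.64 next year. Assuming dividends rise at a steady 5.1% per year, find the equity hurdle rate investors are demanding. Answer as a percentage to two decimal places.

12.77%

Rearranging the constant-growth DDM: r = D₁/P₀ + g.
r = 4.6400 / 60.51 + 0.051 = 0.07668 + 0.051 = 0.12768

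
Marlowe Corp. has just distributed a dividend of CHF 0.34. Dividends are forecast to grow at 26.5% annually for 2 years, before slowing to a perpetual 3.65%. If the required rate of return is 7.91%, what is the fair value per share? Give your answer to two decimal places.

Two-stage DDM. Project D₁…D_2 at 0.265, terminal growth 0.0365, discount at r = 0.0791.
D_1 = 0.4301
D_2 = 0.5441
Terminal value at t=2: TV = D_3/(r−g) = 0.5639/(0.0791−0.0365) = 13.2379
P₀ = 0.4301/(1+0.0791)^1 + 0.5441/(1+0.0791)^2 + 13.2379/(1+0.0791)^2 = 12.2341

CHF 12.23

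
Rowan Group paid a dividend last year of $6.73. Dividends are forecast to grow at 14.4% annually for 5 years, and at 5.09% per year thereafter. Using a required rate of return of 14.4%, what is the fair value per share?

$109.62

Two-stage DDM. Project D₁…D_5 at 0.144, terminal growth 0.0509, discount at r = 0.144.
D_1 = 7.6991
D_2 = 8.8078
D_3 = 10.0761
D_4 = 11.5271
D_5 = 13.1870
Terminal value at t=5: TV = D_6/(r−g) = 13.8582/(0.144−0.0509) = 148.8528
P₀ = 7.6991/(1+0.144)^1 + 8.8078/(1+0.144)^2 + 10.0761/(1+0.144)^3 + 11.5271/(1+0.144)^4 + 13.1870/(1+0.144)^5 + 148.8528/(1+0.144)^5 = 109.6173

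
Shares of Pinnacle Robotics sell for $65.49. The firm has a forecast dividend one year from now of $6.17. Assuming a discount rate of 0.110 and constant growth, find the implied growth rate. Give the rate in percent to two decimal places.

1.58%

From P₀ = D₁/(r − g), the implied growth is g = r − D₁/P₀.
g = 0.11 − 6.17/65.49 = 0.11 − 0.09421 = 0.01579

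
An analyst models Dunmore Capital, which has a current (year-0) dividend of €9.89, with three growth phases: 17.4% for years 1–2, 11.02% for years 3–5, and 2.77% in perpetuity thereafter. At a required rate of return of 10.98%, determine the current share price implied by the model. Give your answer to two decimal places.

Three-stage DDM. Project D₁…D_5; terminal Gordon value at t=5 with g = 0.0277; discount at r = 0.1098.
D_1 = 11.6109
D_2 = 13.6311
D_3 = 15.1333
D_4 = 16.8010
D_5 = 18.6525
TV_5 = 19.1691/(0.1098−0.0277) = 233.4852
P₀ = Σ Dₜ/(1+r)ᵗ + TV_5/(1+r)^5 = 193.4424

€193.44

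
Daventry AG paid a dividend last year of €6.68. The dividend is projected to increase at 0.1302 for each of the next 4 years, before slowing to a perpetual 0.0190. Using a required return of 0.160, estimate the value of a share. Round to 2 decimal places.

€68.55

Two-stage DDM. Project D₁…D_4 at 0.1302, terminal growth 0.019, discount at r = 0.16.
D_1 = 7.5497
D_2 = 8.5327
D_3 = 9.6437
D_4 = 10.8993
Terminal value at t=4: TV = D_5/(r−g) = 11.1064/(0.16−0.019) = 78.7685
P₀ = 7.5497/(1+0.16)^1 + 8.5327/(1+0.16)^2 + 9.6437/(1+0.16)^3 + 10.8993/(1+0.16)^4 + 78.7685/(1+0.16)^4 = 68.5506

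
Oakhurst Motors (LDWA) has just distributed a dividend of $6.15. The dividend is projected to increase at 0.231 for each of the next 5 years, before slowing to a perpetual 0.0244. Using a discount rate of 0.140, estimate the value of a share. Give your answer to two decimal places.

Two-stage DDM. Project D₁…D_5 at 0.231, terminal growth 0.0244, discount at r = 0.14.
D_1 = 7.5707
D_2 = 9.3195
D_3 = 11.4723
D_4 = 14.1224
D_5 = 17.3846
Terminal value at t=5: TV = D_6/(r−g) = 17.8088/(0.14−0.0244) = 154.0555
P₀ = 7.5707/(1+0.14)^1 + 9.3195/(1+0.14)^2 + 11.4723/(1+0.14)^3 + 14.1224/(1+0.14)^4 + 17.3846/(1+0.14)^5 + 154.0555/(1+0.14)^5 = 118.9576

$118.96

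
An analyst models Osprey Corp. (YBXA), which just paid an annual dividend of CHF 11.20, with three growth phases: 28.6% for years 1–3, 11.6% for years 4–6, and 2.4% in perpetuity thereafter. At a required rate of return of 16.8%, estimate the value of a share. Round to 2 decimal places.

Three-stage DDM. Project D₁…D_6; terminal Gordon value at t=6 with g = 0.024; discount at r = 0.168.
D_1 = 14.4032
D_2 = 18.5225
D_3 = 23.8200
D_4 = 26.5831
D_5 = 29.6667
D_6 = 33.1080
TV_6 = 33.9026/(0.168−0.024) = 235.4350
P₀ = Σ Dₜ/(1+r)ᵗ + TV_6/(1+r)^6 = 174.5575

CHF 174.56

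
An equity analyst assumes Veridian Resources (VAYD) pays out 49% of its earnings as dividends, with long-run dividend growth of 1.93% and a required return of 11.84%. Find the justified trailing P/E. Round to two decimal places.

Justified trailing P/E = b(1+g)/(r−g) = 0.49×(1+0.0193)/(0.1184−0.0193) = 5.0399

5.04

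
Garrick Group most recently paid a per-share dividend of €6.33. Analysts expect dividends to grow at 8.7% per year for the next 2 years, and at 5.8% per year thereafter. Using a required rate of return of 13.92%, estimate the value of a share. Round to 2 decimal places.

Two-stage DDM. Project D₁…D_2 at 0.087, terminal growth 0.058, discount at r = 0.1392.
D_1 = 6.8807
D_2 = 7.4793
Terminal value at t=2: TV = D_3/(r−g) = 7.9131/(0.1392−0.058) = 97.4524
P₀ = 6.8807/(1+0.1392)^1 + 7.4793/(1+0.1392)^2 + 97.4524/(1+0.1392)^2 = 86.8949

€86.89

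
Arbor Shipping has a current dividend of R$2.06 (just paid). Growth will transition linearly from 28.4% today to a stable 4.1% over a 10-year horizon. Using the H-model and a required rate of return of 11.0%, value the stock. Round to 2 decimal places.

R$67.35

H-model: P₀ = D₀[(1+g_L) + H(g_S−g_L)]/(r−g_L), with H = 10/2 = 5.
P₀ = 2.06 × [(1+0.041) + 5×(0.284−0.041)] / (0.11−0.041)
   = 2.06 × 2.2560 / 0.069 = 67.3530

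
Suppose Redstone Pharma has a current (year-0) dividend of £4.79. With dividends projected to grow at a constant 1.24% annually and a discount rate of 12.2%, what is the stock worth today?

£44.25

Gordon growth model: P₀ = D₁/(r − g). D₁ = 4.79 × (1 + 0.0124) = 4.8494.
P₀ = 4.8494 / (0.122 − 0.0124) = 4.8494 / 0.1096 = 44.2463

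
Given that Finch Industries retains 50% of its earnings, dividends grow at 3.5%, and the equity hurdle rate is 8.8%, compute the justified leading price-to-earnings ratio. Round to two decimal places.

Payout ratio b = 1 − 0.50 = 0.50.
Justified leading P/E = b/(r−g) = 0.50/(0.088−0.035) = 9.4340

9.43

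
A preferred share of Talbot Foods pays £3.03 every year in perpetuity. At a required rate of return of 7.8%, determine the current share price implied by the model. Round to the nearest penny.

Zero-growth DDM (perpetuity): P₀ = D/r = 3.03 / 0.078 = 38.8462

£38.85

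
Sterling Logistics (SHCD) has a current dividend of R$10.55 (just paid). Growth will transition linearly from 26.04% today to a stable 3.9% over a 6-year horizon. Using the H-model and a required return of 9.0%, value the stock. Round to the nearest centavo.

H-model: P₀ = D₀[(1+g_L) + H(g_S−g_L)]/(r−g_L), with H = 6/2 = 3.
P₀ = 10.55 × [(1+0.039) + 3×(0.2604−0.039)] / (0.09−0.039)
   = 10.55 × 1.7032 / 0.051 = 352.3286

R$352.33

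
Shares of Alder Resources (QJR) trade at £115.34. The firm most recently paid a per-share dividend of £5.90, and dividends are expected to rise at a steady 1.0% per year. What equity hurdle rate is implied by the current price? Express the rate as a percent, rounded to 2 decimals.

Rearranging the constant-growth DDM: r = D₁/P₀ + g.
D₁ = 5.90 × (1 + 0.01) = 5.9590.
r = 5.9590 / 115.34 + 0.01 = 0.05166 + 0.01 = 0.06166

6.17%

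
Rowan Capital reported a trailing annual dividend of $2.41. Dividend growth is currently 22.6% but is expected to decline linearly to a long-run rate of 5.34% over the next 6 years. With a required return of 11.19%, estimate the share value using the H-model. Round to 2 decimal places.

$64.73

H-model: P₀ = D₀[(1+g_L) + H(g_S−g_L)]/(r−g_L), with H = 6/2 = 3.
P₀ = 2.41 × [(1+0.0534) + 3×(0.226−0.0534)] / (0.1119−0.0534)
   = 2.41 × 1.5712 / 0.0585 = 64.7281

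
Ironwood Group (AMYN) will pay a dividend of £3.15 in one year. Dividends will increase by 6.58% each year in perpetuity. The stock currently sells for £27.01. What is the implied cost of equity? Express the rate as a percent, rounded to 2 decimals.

18.24%

Rearranging the constant-growth DDM: r = D₁/P₀ + g.
r = 3.1500 / 27.01 + 0.0658 = 0.11662 + 0.0658 = 0.18242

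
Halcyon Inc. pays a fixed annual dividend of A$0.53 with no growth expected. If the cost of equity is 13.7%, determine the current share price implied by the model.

Zero-growth DDM (perpetuity): P₀ = D/r = 0.53 / 0.137 = 3.8686

A$3.87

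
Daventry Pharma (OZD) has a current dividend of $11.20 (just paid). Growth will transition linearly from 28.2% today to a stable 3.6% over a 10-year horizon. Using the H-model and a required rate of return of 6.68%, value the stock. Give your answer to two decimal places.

H-model: P₀ = D₀[(1+g_L) + H(g_S−g_L)]/(r−g_L), with H = 10/2 = 5.
P₀ = 11.20 × [(1+0.036) + 5×(0.282−0.036)] / (0.0668−0.036)
   = 11.20 × 2.2660 / 0.0308 = 824.0000

$824.00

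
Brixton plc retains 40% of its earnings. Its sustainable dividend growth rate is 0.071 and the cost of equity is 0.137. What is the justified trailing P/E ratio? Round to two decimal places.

Payout ratio b = 1 − 0.40 = 0.60.
Justified trailing P/E = b(1+g)/(r−g) = 0.60×(1+0.071)/(0.137−0.071) = 9.7364

9.74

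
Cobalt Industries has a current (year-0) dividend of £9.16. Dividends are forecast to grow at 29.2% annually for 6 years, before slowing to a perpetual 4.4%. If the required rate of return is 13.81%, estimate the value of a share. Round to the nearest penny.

Two-stage DDM. Project D₁…D_6 at 0.292, terminal growth 0.044, discount at r = 0.1381.
D_1 = 11.8347
D_2 = 15.2905
D_3 = 19.7553
D_4 = 25.5238
D_5 = 32.9768
D_6 = 42.6060
Terminal value at t=6: TV = D_7/(r−g) = 44.4806/(0.1381−0.044) = 472.6955
P₀ = 11.8347/(1+0.1381)^1 + 15.2905/(1+0.1381)^2 + 19.7553/(1+0.1381)^3 + 25.5238/(1+0.1381)^4 + 32.9768/(1+0.1381)^5 + 42.6060/(1+0.1381)^6 + 472.6955/(1+0.1381)^6 = 305.2143

£305.21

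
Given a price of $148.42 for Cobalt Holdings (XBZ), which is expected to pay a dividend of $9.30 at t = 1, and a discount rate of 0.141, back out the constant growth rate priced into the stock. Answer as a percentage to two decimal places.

7.83%

From P₀ = D₁/(r − g), the implied growth is g = r − D₁/P₀.
g = 0.141 − 9.30/148.42 = 0.141 − 0.06266 = 0.07834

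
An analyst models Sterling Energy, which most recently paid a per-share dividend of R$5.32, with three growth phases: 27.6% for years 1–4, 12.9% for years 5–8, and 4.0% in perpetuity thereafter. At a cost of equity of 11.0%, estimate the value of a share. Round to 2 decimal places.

R$217.02

Three-stage DDM. Project D₁…D_8; terminal Gordon value at t=8 with g = 0.04; discount at r = 0.11.
D_1 = 6.7883
D_2 = 8.6619
D_3 = 11.0526
D_4 = 14.1031
D_5 = 15.9224
D_6 = 17.9764
D_7 = 20.2953
D_8 = 22.9134
TV_8 = 23.8300/(0.11−0.04) = 340.4281
P₀ = Σ Dₜ/(1+r)ᵗ + TV_8/(1+r)^8 = 217.0165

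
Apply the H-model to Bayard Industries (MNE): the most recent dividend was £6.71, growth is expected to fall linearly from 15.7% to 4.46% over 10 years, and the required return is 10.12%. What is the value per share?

£190.46

H-model: P₀ = D₀[(1+g_L) + H(g_S−g_L)]/(r−g_L), with H = 10/2 = 5.
P₀ = 6.71 × [(1+0.0446) + 5×(0.157−0.0446)] / (0.1012−0.0446)
   = 6.71 × 1.6066 / 0.0566 = 190.4644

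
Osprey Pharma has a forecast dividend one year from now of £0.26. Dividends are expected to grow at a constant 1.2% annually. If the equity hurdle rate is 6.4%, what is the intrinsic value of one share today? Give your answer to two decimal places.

Gordon growth model: P₀ = D₁/(r − g), with D₁ = 0.26 given directly.
P₀ = 0.2600 / (0.064 − 0.012) = 0.2600 / 0.052 = 5.0000

£5.00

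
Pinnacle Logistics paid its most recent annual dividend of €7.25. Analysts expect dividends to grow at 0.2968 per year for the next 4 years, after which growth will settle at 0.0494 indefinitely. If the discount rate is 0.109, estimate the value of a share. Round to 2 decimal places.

€282.21

Two-stage DDM. Project D₁…D_4 at 0.2968, terminal growth 0.0494, discount at r = 0.109.
D_1 = 9.4018
D_2 = 12.1923
D_3 = 15.8109
D_4 = 20.5036
Terminal value at t=4: TV = D_5/(r−g) = 21.5165/(0.109−0.0494) = 361.0146
P₀ = 9.4018/(1+0.109)^1 + 12.1923/(1+0.109)^2 + 15.8109/(1+0.109)^3 + 20.5036/(1+0.109)^4 + 361.0146/(1+0.109)^4 = 282.2088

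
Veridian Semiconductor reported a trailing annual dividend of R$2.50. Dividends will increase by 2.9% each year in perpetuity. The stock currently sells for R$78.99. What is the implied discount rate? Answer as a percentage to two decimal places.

6.16%

Rearranging the constant-growth DDM: r = D₁/P₀ + g.
D₁ = 2.50 × (1 + 0.029) = 2.5725.
r = 2.5725 / 78.99 + 0.029 = 0.03257 + 0.029 = 0.06157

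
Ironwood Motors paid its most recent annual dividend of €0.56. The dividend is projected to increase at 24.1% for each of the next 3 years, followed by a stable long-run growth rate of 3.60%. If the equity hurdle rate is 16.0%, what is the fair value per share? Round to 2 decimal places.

€7.65

Two-stage DDM. Project D₁…D_3 at 0.241, terminal growth 0.036, discount at r = 0.16.
D_1 = 0.6950
D_2 = 0.8624
D_3 = 1.0703
Terminal value at t=3: TV = D_4/(r−g) = 1.1088/(0.16−0.036) = 8.9421
P₀ = 0.6950/(1+0.16)^1 + 0.8624/(1+0.16)^2 + 1.0703/(1+0.16)^3 + 8.9421/(1+0.16)^3 = 7.6546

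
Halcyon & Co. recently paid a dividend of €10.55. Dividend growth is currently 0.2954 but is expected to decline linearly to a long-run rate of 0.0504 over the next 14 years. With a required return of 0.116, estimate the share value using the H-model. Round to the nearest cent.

€444.74

H-model: P₀ = D₀[(1+g_L) + H(g_S−g_L)]/(r−g_L), with H = 14/2 = 7.
P₀ = 10.55 × [(1+0.0504) + 7×(0.2954−0.0504)] / (0.116−0.0504)
   = 10.55 × 2.7654 / 0.0656 = 444.7404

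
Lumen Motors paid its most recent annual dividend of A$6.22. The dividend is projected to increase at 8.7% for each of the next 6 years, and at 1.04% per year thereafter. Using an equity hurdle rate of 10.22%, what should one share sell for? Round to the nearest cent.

Two-stage DDM. Project D₁…D_6 at 0.087, terminal growth 0.0104, discount at r = 0.1022.
D_1 = 6.7611
D_2 = 7.3494
D_3 = 7.9888
D_4 = 8.6838
D_5 = 9.4393
D_6 = 10.2605
Terminal value at t=6: TV = D_7/(r−g) = 10.3672/(0.1022−0.0104) = 112.9323
P₀ = 6.7611/(1+0.1022)^1 + 7.3494/(1+0.1022)^2 + 7.9888/(1+0.1022)^3 + 8.6838/(1+0.1022)^4 + 9.4393/(1+0.1022)^5 + 10.2605/(1+0.1022)^6 + 112.9323/(1+0.1022)^6 = 98.5472

A$98.55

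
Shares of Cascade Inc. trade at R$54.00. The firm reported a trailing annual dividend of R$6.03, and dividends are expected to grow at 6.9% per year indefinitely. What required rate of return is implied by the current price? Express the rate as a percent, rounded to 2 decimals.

Rearranging the constant-growth DDM: r = D₁/P₀ + g.
D₁ = 6.03 × (1 + 0.069) = 6.4461.
r = 6.4461 / 54.00 + 0.069 = 0.11937 + 0.069 = 0.18837

18.84%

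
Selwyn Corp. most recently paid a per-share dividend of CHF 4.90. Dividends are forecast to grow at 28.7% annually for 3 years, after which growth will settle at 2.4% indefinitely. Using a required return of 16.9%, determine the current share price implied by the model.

CHF 64.05

Two-stage DDM. Project D₁…D_3 at 0.287, terminal growth 0.024, discount at r = 0.169.
D_1 = 6.3063
D_2 = 8.1162
D_3 = 10.4456
Terminal value at t=3: TV = D_4/(r−g) = 10.6963/(0.169−0.024) = 73.7673
P₀ = 6.3063/(1+0.169)^1 + 8.1162/(1+0.169)^2 + 10.4456/(1+0.169)^3 + 73.7673/(1+0.169)^3 = 64.0488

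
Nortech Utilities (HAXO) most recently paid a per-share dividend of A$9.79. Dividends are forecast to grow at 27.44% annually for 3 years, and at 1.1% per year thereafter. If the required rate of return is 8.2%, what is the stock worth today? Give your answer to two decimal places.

Two-stage DDM. Project D₁…D_3 at 0.2744, terminal growth 0.011, discount at r = 0.082.
D_1 = 12.4764
D_2 = 15.8999
D_3 = 20.2628
Terminal value at t=3: TV = D_4/(r−g) = 20.4857/(0.082−0.011) = 288.5312
P₀ = 12.4764/(1+0.082)^1 + 15.8999/(1+0.082)^2 + 20.2628/(1+0.082)^3 + 288.5312/(1+0.082)^3 = 268.8859

A$268.89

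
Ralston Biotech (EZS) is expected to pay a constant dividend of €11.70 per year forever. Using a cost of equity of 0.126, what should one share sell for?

€92.86

Zero-growth DDM (perpetuity): P₀ = D/r = 11.70 / 0.126 = 92.8571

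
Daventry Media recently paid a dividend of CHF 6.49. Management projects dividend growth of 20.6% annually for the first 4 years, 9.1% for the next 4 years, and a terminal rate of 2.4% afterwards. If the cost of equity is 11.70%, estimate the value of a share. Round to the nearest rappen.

CHF 153.20

Three-stage DDM. Project D₁…D_8; terminal Gordon value at t=8 with g = 0.024; discount at r = 0.117.
D_1 = 7.8269
D_2 = 9.4393
D_3 = 11.3838
D_4 = 13.7288
D_5 = 14.9782
D_6 = 16.3412
D_7 = 17.8282
D_8 = 19.4506
TV_8 = 19.9174/(0.117−0.024) = 214.1657
P₀ = Σ Dₜ/(1+r)ᵗ + TV_8/(1+r)^8 = 153.2044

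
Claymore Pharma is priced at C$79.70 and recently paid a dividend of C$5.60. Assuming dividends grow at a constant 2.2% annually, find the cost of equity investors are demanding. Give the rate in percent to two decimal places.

9.38%

Rearranging the constant-growth DDM: r = D₁/P₀ + g.
D₁ = 5.60 × (1 + 0.022) = 5.7232.
r = 5.7232 / 79.70 + 0.022 = 0.07181 + 0.022 = 0.09381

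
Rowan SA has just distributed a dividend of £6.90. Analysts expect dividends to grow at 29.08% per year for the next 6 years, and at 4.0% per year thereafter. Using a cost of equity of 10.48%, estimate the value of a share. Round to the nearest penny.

£355.60

Two-stage DDM. Project D₁…D_6 at 0.2908, terminal growth 0.04, discount at r = 0.1048.
D_1 = 8.9065
D_2 = 11.4965
D_3 = 14.8397
D_4 = 19.1551
D_5 = 24.7254
D_6 = 31.9156
Terminal value at t=6: TV = D_7/(r−g) = 33.1922/(0.1048−0.04) = 512.2255
P₀ = 8.9065/(1+0.1048)^1 + 11.4965/(1+0.1048)^2 + 14.8397/(1+0.1048)^3 + 19.1551/(1+0.1048)^4 + 24.7254/(1+0.1048)^5 + 31.9156/(1+0.1048)^6 + 512.2255/(1+0.1048)^6 = 355.5974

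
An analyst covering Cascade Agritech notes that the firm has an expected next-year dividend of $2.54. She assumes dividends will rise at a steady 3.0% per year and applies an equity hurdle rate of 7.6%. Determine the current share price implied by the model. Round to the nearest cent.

Gordon growth model: P₀ = D₁/(r − g), with D₁ = 2.54 given directly.
P₀ = 2.5400 / (0.076 − 0.03) = 2.5400 / 0.046 = 55.2174

$55.22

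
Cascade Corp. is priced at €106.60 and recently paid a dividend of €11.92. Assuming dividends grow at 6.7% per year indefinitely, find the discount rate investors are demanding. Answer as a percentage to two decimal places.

Rearranging the constant-growth DDM: r = D₁/P₀ + g.
D₁ = 11.92 × (1 + 0.067) = 12.7186.
r = 12.7186 / 106.60 + 0.067 = 0.11931 + 0.067 = 0.18631

18.63%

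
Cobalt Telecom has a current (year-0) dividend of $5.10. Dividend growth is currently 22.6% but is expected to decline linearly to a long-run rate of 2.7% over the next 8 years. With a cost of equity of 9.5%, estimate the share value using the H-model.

$136.72

H-model: P₀ = D₀[(1+g_L) + H(g_S−g_L)]/(r−g_L), with H = 8/2 = 4.
P₀ = 5.10 × [(1+0.027) + 4×(0.226−0.027)] / (0.095−0.027)
   = 5.10 × 1.8230 / 0.068 = 136.7250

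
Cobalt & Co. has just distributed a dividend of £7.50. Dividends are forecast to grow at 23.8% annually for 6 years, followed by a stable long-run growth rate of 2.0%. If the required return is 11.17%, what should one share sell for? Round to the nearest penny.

Two-stage DDM. Project D₁…D_6 at 0.238, terminal growth 0.02, discount at r = 0.1117.
D_1 = 9.2850
D_2 = 11.4948
D_3 = 14.2306
D_4 = 17.6175
D_5 = 21.8104
D_6 = 27.0013
Terminal value at t=6: TV = D_7/(r−g) = 27.5414/(0.1117−0.02) = 300.3419
P₀ = 9.2850/(1+0.1117)^1 + 11.4948/(1+0.1117)^2 + 14.2306/(1+0.1117)^3 + 17.6175/(1+0.1117)^4 + 21.8104/(1+0.1117)^5 + 27.0013/(1+0.1117)^6 + 300.3419/(1+0.1117)^6 = 225.8012

£225.80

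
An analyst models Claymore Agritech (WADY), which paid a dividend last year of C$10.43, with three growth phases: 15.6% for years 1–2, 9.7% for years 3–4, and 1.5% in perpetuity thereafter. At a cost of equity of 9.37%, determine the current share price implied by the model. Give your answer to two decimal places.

C$197.27

Three-stage DDM. Project D₁…D_4; terminal Gordon value at t=4 with g = 0.015; discount at r = 0.0937.
D_1 = 12.0571
D_2 = 13.9380
D_3 = 15.2900
D_4 = 16.7731
TV_4 = 17.0247/(0.0937−0.015) = 216.3239
P₀ = Σ Dₜ/(1+r)ᵗ + TV_4/(1+r)^4 = 197.2720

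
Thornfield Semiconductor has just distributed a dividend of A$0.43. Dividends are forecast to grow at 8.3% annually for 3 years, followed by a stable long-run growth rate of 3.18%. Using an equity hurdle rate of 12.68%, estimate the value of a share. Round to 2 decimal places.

Two-stage DDM. Project D₁…D_3 at 0.083, terminal growth 0.0318, discount at r = 0.1268.
D_1 = 0.4657
D_2 = 0.5043
D_3 = 0.5462
Terminal value at t=3: TV = D_4/(r−g) = 0.5636/(0.1268−0.0318) = 5.9323
P₀ = 0.4657/(1+0.1268)^1 + 0.5043/(1+0.1268)^2 + 0.5462/(1+0.1268)^3 + 5.9323/(1+0.1268)^3 = 5.3388

A$5.34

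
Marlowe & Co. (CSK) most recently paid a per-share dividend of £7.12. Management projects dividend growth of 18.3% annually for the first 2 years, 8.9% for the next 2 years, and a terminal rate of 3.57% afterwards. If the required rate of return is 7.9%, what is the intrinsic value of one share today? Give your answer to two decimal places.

£242.25

Three-stage DDM. Project D₁…D_4; terminal Gordon value at t=4 with g = 0.0357; discount at r = 0.079.
D_1 = 8.4230
D_2 = 9.9644
D_3 = 10.8512
D_4 = 11.8169
TV_4 = 12.2388/(0.079−0.0357) = 282.6515
P₀ = Σ Dₜ/(1+r)ᵗ + TV_4/(1+r)^4 = 242.2495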